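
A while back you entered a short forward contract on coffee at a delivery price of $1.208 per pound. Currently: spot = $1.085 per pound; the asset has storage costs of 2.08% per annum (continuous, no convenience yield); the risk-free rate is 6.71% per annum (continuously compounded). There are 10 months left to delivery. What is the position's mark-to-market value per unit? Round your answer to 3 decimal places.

$0.038 per pound

Current fair forward for the remaining 10 months: F = S·e^((r + u)·T), (r + u) = 0.0671 + 0.0208 = 0.0879
F = 1.085 · e^(0.0879 × 10/12) = 1.085 × 1.076000 = 1.1675
Value of long forward = (F − K)·e^(−rT) = (1.1675 − 1.208) · e^(−0.0671·10/12)
= -0.0405 × 0.945618 = -0.038
Short position value = −(long value) = $0.038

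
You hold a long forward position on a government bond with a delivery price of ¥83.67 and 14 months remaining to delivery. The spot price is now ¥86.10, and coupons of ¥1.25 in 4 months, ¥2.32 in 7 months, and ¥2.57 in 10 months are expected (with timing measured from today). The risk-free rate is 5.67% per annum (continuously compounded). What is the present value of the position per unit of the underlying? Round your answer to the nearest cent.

PV(remaining coupons) I = 1.25·e^(−0.0567·4/12) + 2.32·e^(−0.0567·7/12) + 2.57·e^(−0.0567·10/12) = 5.9225
Current forward F = (S − I)·e^(rT) = (86.10 − 5.9225)·e^(0.0567·14/12) = 80.1775 × 1.068387 = 85.6606
Value (long) = (F − K)·e^(−rT) = (85.6606 − 83.67) × 0.935990 = 1.8632
Value = ¥1.86

¥1.86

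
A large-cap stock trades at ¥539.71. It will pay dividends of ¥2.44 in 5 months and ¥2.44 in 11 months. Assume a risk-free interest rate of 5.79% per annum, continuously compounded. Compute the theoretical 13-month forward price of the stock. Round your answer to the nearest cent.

¥569.65

PV(dividends) I = 2.44·e^(−0.0579·5/12) + 2.44·e^(−0.0579·11/12)
I = 2.3818 + 2.3139 = 4.6957
F = (S − I)·e^(rT) = (539.71 − 4.6957) · e^(0.0579·13/12)
= 535.0143 · e^0.062725 = 535.0143 × 1.064734 = ¥569.65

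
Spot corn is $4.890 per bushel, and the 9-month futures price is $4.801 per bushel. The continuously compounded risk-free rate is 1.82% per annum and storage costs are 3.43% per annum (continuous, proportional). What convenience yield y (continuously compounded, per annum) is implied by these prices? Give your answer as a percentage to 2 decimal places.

7.70%

F = S·e^((r+u−y)T) ⇒ (r+u−y) = ln(F/S)/T
ln(4.801/4.890) = -0.018368; /T ⇒ -0.024491
y = r + u − ln(F/S)/T = 0.0182 + 0.0343 + 0.024491 = 0.076991
y = 7.70%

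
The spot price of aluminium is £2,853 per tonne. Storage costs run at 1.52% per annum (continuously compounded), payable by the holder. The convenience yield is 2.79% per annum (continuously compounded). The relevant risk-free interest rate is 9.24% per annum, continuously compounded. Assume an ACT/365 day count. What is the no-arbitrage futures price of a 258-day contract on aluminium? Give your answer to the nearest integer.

£3,018 per tonne

Net carry = r + u − y = 0.0924 + 0.0152 − 0.0279 = 0.0797
F = S·e^((r+u−y)T) = 2853 · e^(0.0797 × 258/365) = 2853 · e^0.056336
= 2853 × 1.057953 = £3,018 per tonne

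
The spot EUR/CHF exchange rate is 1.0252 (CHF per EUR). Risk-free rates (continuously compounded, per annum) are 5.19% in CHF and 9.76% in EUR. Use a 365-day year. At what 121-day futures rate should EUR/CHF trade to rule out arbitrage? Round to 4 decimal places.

F = S·e^((r_CHF − r_EUR)T) = 1.0252 · e^((0.0519 − 0.0976) × 121/365)
= 1.0252 · e^-0.015150 = 1.0252 × 0.984964
F = 1.0098 CHF per EUR

1.0098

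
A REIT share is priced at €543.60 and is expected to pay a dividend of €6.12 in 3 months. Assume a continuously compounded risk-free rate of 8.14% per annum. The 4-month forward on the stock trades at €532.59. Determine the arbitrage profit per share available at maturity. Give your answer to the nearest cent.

€19.80 per share

PV(dividends) I = 6.12·e^(−0.0814·3/12) = 5.9967
Fair forward F* = (S − I)·e^(rT) = (543.60 − 5.9967)·e^0.027133 = 537.6033 × 1.027504 = 552.3895
Market €532.59 < fair 552.3895: forward underpriced → reverse cash-and-carry (short the stock, invest proceeds at r, pay the dividends, go long the forward).
Profit at T = |F_mkt − F*| = |532.59 − 552.3895| = €19.80 per share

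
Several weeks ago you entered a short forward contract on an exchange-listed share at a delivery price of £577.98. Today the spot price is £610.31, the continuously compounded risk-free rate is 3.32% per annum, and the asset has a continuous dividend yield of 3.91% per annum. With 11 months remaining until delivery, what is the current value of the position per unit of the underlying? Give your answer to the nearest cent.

Current fair forward for the remaining 11 months: F = S·e^((r − q)·T), (r − q) = 0.0332 − 0.0391 = -0.0059
F = 610.31 · e^(-0.0059 × 11/12) = 610.31 × 0.994606 = 607.0180
Value of long forward = (F − K)·e^(−rT) = (607.0180 − 577.98) · e^(−0.0332·11/12)
= 29.0380 × 0.970025 = 28.17
Short position value = −(long value) = -£28.17

-£28.17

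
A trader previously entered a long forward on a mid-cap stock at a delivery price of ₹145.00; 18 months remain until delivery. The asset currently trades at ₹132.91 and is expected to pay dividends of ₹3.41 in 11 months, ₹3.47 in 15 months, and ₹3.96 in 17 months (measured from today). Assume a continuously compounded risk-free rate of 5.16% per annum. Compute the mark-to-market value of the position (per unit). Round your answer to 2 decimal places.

PV(remaining dividends) I = 3.41·e^(−0.0516·11/12) + 3.47·e^(−0.0516·15/12) + 3.96·e^(−0.0516·17/12) = 10.1866
Current forward F = (S − I)·e^(rT) = (132.91 − 10.1866)·e^(0.0516·18/12) = 122.7234 × 1.080474 = 132.5994
Value (long) = (F − K)·e^(−rT) = (132.5994 − 145.00) × 0.925520 = -11.4770
Value = -₹11.48

-₹11.48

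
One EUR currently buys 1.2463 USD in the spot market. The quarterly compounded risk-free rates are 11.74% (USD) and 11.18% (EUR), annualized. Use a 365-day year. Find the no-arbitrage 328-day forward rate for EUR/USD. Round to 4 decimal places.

1.2524

By covered interest parity, F = S · (1+r_USD/4)^(4T) / (1+r_EUR/4)^(4T)
= 1.2463 × 1.109579 / 1.104164 = 1.2463 × 1.004904
F = 1.2524 USD per EUR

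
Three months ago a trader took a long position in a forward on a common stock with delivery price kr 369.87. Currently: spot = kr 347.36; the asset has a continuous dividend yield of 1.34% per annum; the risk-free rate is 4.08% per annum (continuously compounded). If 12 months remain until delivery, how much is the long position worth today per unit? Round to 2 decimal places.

-kr 12.35

Current fair forward for the remaining 12 months: F = S·e^((r − q)·T), (r − q) = 0.0408 − 0.0134 = 0.0274
F = 347.36 · e^(0.0274 × 12/12) = 347.36 × 1.027779 = 357.0093
Value of long forward = (F − K)·e^(−rT) = (357.0093 − 369.87) · e^(−0.0408·12/12)
= -12.8607 × 0.960021 = -12.35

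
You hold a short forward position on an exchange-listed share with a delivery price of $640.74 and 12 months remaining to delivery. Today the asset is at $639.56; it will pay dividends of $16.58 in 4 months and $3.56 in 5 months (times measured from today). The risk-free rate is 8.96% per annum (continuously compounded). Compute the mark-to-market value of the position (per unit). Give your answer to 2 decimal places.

-$34.21

PV(remaining dividends) I = 16.58·e^(−0.0896·4/12) + 3.56·e^(−0.0896·5/12) = 19.5217
Current forward F = (S − I)·e^(rT) = (639.56 − 19.5217)·e^(0.0896·12/12) = 620.0383 × 1.093737 = 678.1588
Value (long) = (F − K)·e^(−rT) = (678.1588 − 640.74) × 0.914297 = 34.2119
Short position value = −(long value) = -$34.21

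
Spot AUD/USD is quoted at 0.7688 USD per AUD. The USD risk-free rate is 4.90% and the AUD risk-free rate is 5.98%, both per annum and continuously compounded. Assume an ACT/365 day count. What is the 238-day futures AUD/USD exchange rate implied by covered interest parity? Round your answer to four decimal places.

0.7634

F = S·e^((r_USD − r_AUD)T) = 0.7688 · e^((0.0490 − 0.0598) × 238/365)
= 0.7688 · e^-0.007042 = 0.7688 × 0.992983
F = 0.7634 USD per AUD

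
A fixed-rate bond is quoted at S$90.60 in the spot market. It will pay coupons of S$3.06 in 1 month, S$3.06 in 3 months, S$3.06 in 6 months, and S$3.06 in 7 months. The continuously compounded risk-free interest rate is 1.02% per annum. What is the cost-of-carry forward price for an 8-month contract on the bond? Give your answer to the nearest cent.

PV(coupons) I = 3.06·e^(−0.0102·1/12) + 3.06·e^(−0.0102·3/12) + 3.06·e^(−0.0102·6/12) + 3.06·e^(−0.0102·7/12)
I = 3.0574 + 3.0522 + 3.0444 + 3.0418 = 12.1958
F = (S − I)·e^(rT) = (90.60 − 12.1958) · e^(0.0102·8/12)
= 78.4042 · e^0.006800 = 78.4042 × 1.006823 = S$78.94

S$78.94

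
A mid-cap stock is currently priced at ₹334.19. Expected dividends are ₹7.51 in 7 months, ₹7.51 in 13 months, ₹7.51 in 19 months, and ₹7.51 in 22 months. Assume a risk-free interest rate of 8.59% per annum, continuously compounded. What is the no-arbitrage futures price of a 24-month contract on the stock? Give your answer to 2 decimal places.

PV(dividends) I = 7.51·e^(−0.0859·7/12) + 7.51·e^(−0.0859·13/12) + 7.51·e^(−0.0859·19/12) + 7.51·e^(−0.0859·22/12)
I = 7.1430 + 6.8427 + 6.5550 + 6.4157 = 26.9564
F = (S − I)·e^(rT) = (334.19 − 26.9564) · e^(0.0859·24/12)
= 307.2336 · e^0.171800 = 307.2336 × 1.187440 = ₹364.82

₹364.82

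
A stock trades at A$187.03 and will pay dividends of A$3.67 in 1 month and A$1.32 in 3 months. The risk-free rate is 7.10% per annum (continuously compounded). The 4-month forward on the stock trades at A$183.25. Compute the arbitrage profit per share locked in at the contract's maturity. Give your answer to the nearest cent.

PV(dividends) I = 3.67·e^(−0.0710·1/12) + 1.32·e^(−0.0710·3/12) = 4.9451
Fair forward F* = (S − I)·e^(rT) = (187.03 − 4.9451)·e^0.023667 = 182.0849 × 1.023949 = 186.4457
Market A$183.25 < fair 186.4457: forward underpriced → reverse cash-and-carry (short the stock, invest proceeds at r, pay the dividends, go long the forward).
Profit at T = |F_mkt − F*| = |183.25 − 186.4457| = A$3.20 per share

A$3.20 per share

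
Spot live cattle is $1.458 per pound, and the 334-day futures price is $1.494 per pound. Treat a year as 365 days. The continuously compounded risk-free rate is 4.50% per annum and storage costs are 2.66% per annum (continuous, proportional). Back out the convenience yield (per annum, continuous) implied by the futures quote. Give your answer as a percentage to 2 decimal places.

4.49%

F = S·e^((r+u−y)T) ⇒ (r+u−y) = ln(F/S)/T
ln(1.494/1.458) = 0.024391; /T ⇒ 0.026655
y = r + u − ln(F/S)/T = 0.0450 + 0.0266 − 0.026655 = 0.044945
y = 4.49%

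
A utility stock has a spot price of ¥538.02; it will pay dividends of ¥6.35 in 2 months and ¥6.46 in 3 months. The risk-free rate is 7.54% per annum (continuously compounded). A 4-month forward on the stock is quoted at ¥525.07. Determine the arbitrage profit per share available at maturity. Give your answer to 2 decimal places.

¥13.71 per share

PV(dividends) I = 6.35·e^(−0.0754·2/12) + 6.46·e^(−0.0754·3/12) = 12.6101
Fair forward F* = (S − I)·e^(rT) = (538.02 − 12.6101)·e^0.025133 = 525.4099 × 1.025451 = 538.7821
Market ¥525.07 < fair 538.7821: forward underpriced → reverse cash-and-carry (short the stock, invest proceeds at r, pay the dividends, go long the forward).
Profit at T = |F_mkt − F*| = |525.07 − 538.7821| = ¥13.71 per share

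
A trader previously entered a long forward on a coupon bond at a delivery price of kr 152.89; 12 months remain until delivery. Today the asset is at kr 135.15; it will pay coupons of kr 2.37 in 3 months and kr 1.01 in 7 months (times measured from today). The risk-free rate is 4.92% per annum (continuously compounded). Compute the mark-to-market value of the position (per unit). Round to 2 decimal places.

-kr 13.72

PV(remaining coupons) I = 2.37·e^(−0.0492·3/12) + 1.01·e^(−0.0492·7/12) = 3.3225
Current forward F = (S − I)·e^(rT) = (135.15 − 3.3225)·e^(0.0492·12/12) = 131.8275 × 1.050430 = 138.4756
Value (long) = (F − K)·e^(−rT) = (138.4756 − 152.89) × 0.951991 = -13.7224
Value = -kr 13.72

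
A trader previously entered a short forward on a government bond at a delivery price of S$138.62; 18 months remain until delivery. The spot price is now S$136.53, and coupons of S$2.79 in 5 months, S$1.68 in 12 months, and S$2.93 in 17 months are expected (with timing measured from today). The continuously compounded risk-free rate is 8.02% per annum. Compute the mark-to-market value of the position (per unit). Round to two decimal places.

PV(remaining coupons) I = 2.79·e^(−0.0802·5/12) + 1.68·e^(−0.0802·12/12) + 2.93·e^(−0.0802·17/12) = 6.8642
Current forward F = (S − I)·e^(rT) = (136.53 − 6.8642)·e^(0.0802·18/12) = 129.6658 × 1.127835 = 146.2416
Value (long) = (F − K)·e^(−rT) = (146.2416 − 138.62) × 0.886654 = 6.7577
Short position value = −(long value) = -S$6.76

-S$6.76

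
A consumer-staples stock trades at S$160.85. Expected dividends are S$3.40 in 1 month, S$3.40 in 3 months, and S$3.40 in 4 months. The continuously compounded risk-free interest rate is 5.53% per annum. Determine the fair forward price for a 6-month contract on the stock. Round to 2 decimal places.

PV(dividends) I = 3.40·e^(−0.0553·1/12) + 3.40·e^(−0.0553·3/12) + 3.40·e^(−0.0553·4/12)
I = 3.3844 + 3.3533 + 3.3379 = 10.0756
F = (S − I)·e^(rT) = (160.85 − 10.0756) · e^(0.0553·6/12)
= 150.7744 · e^0.027650 = 150.7744 × 1.028036 = S$155.00

S$155.00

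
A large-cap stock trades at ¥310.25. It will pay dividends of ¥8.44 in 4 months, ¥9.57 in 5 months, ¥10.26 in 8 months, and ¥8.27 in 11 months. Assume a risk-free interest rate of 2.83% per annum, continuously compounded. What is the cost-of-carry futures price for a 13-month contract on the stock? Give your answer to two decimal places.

PV(dividends) I = 8.44·e^(−0.0283·4/12) + 9.57·e^(−0.0283·5/12) + 10.26·e^(−0.0283·8/12) + 8.27·e^(−0.0283·11/12)
I = 8.3608 + 9.4578 + 10.0682 + 8.0582 = 35.9450
F = (S − I)·e^(rT) = (310.25 − 35.9450) · e^(0.0283·13/12)
= 274.3050 · e^0.030658 = 274.3050 × 1.031133 = ¥282.84

¥282.84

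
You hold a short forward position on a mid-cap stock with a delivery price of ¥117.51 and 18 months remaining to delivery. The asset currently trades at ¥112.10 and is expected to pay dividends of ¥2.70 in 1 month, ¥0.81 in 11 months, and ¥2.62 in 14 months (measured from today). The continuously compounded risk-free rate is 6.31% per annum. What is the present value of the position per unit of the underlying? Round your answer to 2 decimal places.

PV(remaining dividends) I = 2.70·e^(−0.0631·1/12) + 0.81·e^(−0.0631·11/12) + 2.62·e^(−0.0631·14/12) = 5.8844
Current forward F = (S − I)·e^(rT) = (112.10 − 5.8844)·e^(0.0631·18/12) = 106.2156 × 1.099274 = 116.7600
Value (long) = (F − K)·e^(−rT) = (116.7600 − 117.51) × 0.909691 = -0.6823
Short position value = −(long value) = ¥0.68

¥0.68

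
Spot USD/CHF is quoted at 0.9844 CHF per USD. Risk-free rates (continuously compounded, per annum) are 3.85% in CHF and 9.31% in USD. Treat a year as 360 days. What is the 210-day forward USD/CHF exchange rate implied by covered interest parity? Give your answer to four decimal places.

0.9535

F = S·e^((r_CHF − r_USD)T) = 0.9844 · e^((0.0385 − 0.0931) × 210/360)
= 0.9844 · e^-0.031850 = 0.9844 × 0.968652
F = 0.9535 CHF per USD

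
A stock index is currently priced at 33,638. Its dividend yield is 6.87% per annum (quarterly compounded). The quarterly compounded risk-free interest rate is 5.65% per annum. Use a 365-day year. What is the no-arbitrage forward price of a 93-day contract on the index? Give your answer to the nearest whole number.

F = S · (1+r/4)^(4T) / (1+q/4)^(4T)
= 33638 × 1.014398 / 1.017507 = 33638 × 0.996944
F = 33,535

33,535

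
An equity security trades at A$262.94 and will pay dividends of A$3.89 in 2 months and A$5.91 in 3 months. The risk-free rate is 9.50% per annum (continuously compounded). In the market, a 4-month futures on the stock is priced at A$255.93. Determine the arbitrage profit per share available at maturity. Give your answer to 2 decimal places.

A$5.56 per share

PV(dividends) I = 3.89·e^(−0.0950·2/12) + 5.91·e^(−0.0950·3/12) = 9.6002
Fair futures F* = (S − I)·e^(rT) = (262.94 − 9.6002)·e^0.031667 = 253.3398 × 1.032174 = 261.4908
Market A$255.93 < fair 261.4908: forward underpriced → reverse cash-and-carry (short the stock, invest proceeds at r, pay the dividends, go long the forward).
Profit at T = |F_mkt − F*| = |255.93 − 261.4908| = A$5.56 per share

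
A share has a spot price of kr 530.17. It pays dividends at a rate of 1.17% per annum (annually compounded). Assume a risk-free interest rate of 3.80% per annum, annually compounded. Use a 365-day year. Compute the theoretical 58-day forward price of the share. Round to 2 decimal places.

F = S · (1+r)^T / (1+q)^T
= 530.17 × 1.005944 / 1.001850 = 530.17 × 1.004086
F = kr 532.34

kr 532.34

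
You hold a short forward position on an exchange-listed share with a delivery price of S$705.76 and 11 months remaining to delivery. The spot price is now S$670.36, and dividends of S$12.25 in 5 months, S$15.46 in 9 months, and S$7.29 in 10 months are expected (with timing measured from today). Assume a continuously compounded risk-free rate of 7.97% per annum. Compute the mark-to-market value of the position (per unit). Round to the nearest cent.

S$18.91

PV(remaining dividends) I = 12.25·e^(−0.0797·5/12) + 15.46·e^(−0.0797·9/12) + 7.29·e^(−0.0797·10/12) = 33.2344
Current forward F = (S − I)·e^(rT) = (670.36 − 33.2344)·e^(0.0797·11/12) = 637.1256 × 1.075793 = 685.4153
Value (long) = (F − K)·e^(−rT) = (685.4153 − 705.76) × 0.929547 = -18.9114
Short position value = −(long value) = S$18.91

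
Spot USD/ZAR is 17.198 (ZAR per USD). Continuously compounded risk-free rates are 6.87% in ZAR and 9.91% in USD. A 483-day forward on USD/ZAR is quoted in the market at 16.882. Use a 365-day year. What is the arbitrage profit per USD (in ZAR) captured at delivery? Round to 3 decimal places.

0.362 per USD (in ZAR)

Fair forward: F* = S·e^(carry·T), with carry = (r_ZAR − r_USD) = 0.0687 − 0.0991 = -0.0304
F* = 17.198 · e^(-0.0304 × 483/365) = 17.198 · e^-0.040228 = 17.198 × 0.960570 = 16.5199
Market 16.882 > fair 16.5199: forward overpriced → cash-and-carry (buy spot, short the forward).
At maturity, profit = |F_mkt − F*| = |16.882 − 16.5199| = 0.362 per USD (in ZAR)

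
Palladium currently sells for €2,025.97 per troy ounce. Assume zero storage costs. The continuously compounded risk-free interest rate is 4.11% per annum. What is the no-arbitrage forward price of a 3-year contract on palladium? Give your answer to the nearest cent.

F = S·e^(rT) = 2025.97 · e^(0.0411 × 3) = 2025.97 · e^0.12330000
= 2025.97 × 1.13122374 = €2,291.83 per troy ounce

€2,291.83 per troy ounce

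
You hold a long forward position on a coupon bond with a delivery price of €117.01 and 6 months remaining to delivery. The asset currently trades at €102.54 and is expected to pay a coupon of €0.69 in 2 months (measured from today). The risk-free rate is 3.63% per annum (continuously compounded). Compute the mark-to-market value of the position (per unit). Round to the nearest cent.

-€13.05

PV(remaining coupons) I = 0.69·e^(−0.0363·2/12) = 0.6858
Current forward F = (S − I)·e^(rT) = (102.54 − 0.6858)·e^(0.0363·6/12) = 101.8542 × 1.018316 = 103.7198
Value (long) = (F − K)·e^(−rT) = (103.7198 − 117.01) × 0.982014 = -13.0512
Value = -€13.05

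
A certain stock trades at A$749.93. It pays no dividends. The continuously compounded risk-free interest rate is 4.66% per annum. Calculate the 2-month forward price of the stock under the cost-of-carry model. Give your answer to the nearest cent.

A$755.78

F = S·e^(rT) = 749.93 · e^(0.0466 × 2/12)
= 749.93 · e^0.007767 = 749.93 × 1.007797
F = A$755.78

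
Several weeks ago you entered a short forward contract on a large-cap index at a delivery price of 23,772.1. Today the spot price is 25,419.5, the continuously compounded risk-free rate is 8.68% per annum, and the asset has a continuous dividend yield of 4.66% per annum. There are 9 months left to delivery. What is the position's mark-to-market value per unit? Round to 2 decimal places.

Current fair forward for the remaining 9 months: F = S·e^((r − q)·T), (r − q) = 0.0868 − 0.0466 = 0.0402
F = 25419.5 · e^(0.0402 × 9/12) = 25419.5 × 1.03060911 = 26197.5683
Value of long forward = (F − K)·e^(−rT) = (26197.5683 − 23772.1) · e^(−0.0868·9/12)
= 2425.4683 × 0.93697376 = 2272.60
Short position value = −(long value) = -2272.60

-2272.60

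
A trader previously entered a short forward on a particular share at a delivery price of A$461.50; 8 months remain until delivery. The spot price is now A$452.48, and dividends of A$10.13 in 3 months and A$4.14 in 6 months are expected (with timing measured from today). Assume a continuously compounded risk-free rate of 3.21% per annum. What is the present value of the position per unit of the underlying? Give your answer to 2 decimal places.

A$13.37

PV(remaining dividends) I = 10.13·e^(−0.0321·3/12) + 4.14·e^(−0.0321·6/12) = 14.1231
Current forward F = (S − I)·e^(rT) = (452.48 − 14.1231)·e^(0.0321·8/12) = 438.3569 × 1.021631 = 447.8390
Value (long) = (F − K)·e^(−rT) = (447.8390 − 461.50) × 0.978827 = -13.3718
Short position value = −(long value) = A$13.37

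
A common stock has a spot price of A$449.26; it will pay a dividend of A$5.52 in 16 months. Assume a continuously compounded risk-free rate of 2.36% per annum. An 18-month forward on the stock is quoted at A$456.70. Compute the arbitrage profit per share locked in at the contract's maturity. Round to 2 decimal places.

A$3.21 per share

PV(dividends) I = 5.52·e^(−0.0236·16/12) = 5.3490
Fair forward F* = (S − I)·e^(rT) = (449.26 − 5.3490)·e^0.035400 = 443.9110 × 1.036034 = 459.9069
Market A$456.70 < fair 459.9069: forward underpriced → reverse cash-and-carry (short the stock, invest proceeds at r, pay the dividends, go long the forward).
Profit at T = |F_mkt − F*| = |456.70 − 459.9069| = A$3.21 per share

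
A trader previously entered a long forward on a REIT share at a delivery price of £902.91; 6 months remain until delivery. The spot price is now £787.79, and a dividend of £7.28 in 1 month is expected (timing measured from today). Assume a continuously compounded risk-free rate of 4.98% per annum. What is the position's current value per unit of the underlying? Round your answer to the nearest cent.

-£100.16

PV(remaining dividends) I = 7.28·e^(−0.0498·1/12) = 7.2499
Current forward F = (S − I)·e^(rT) = (787.79 − 7.2499)·e^(0.0498·6/12) = 780.5401 × 1.025213 = 800.2199
Value (long) = (F − K)·e^(−rT) = (800.2199 − 902.91) × 0.975407 = -100.1646
Value = -£100.16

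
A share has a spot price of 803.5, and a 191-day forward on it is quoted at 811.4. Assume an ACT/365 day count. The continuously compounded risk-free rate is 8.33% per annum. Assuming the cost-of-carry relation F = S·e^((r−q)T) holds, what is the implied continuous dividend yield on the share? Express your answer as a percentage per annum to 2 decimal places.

From F = S·e^((r−q)T): (r − q) = ln(F/S)/T
ln(811.4/803.5) = ln(1.009832) = 0.009784
(r − q) = 0.009784 / (191/365) = 0.018697
q = r − ln(F/S)/T = 0.0833 − 0.018697 = 0.064603
q = 6.46%

6.46%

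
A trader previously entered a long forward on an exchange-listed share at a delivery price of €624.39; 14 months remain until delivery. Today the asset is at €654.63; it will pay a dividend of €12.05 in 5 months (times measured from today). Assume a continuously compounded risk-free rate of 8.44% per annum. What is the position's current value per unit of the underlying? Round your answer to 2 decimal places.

€77.16

PV(remaining dividends) I = 12.05·e^(−0.0844·5/12) = 11.6336
Current forward F = (S − I)·e^(rT) = (654.63 − 11.6336)·e^(0.0844·14/12) = 642.9964 × 1.103478 = 709.5324
Value (long) = (F − K)·e^(−rT) = (709.5324 − 624.39) × 0.906226 = 77.1583
Value = €77.16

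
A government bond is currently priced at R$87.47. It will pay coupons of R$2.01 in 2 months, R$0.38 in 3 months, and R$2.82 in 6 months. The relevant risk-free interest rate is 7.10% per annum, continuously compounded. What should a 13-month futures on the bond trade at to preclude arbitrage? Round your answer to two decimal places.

PV(coupons) I = 2.01·e^(−0.0710·2/12) + 0.38·e^(−0.0710·3/12) + 2.82·e^(−0.0710·6/12)
I = 1.9864 + 0.3733 + 2.7216 = 5.0813
F = (S − I)·e^(rT) = (87.47 − 5.0813) · e^(0.0710·13/12)
= 82.3887 · e^0.076917 = 82.3887 × 1.079952 = R$88.98

R$88.98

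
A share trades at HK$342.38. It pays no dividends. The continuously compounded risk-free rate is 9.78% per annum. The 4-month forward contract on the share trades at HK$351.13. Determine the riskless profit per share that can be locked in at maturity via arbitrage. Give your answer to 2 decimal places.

HK$2.60 per share

Fair forward: F* = S·e^(carry·T), with carry = r = 0.0978
F* = 342.38 · e^(0.0978 × 4/12) = 342.38 · e^0.032600 = 342.38 × 1.033137 = HK$353.7254
Market HK$351.13 < fair HK$353.7254: forward underpriced → reverse cash-and-carry (short spot, go long the forward).
At maturity, profit = |F_mkt − F*| = |351.13 − 353.7254| = HK$2.60 per share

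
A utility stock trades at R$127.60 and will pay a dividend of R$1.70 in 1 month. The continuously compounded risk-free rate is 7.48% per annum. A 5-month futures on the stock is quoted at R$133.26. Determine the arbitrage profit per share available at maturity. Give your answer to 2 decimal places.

PV(dividends) I = 1.70·e^(−0.0748·1/12) = 1.6894
Fair futures F* = (S − I)·e^(rT) = (127.60 − 1.6894)·e^0.031167 = 125.9106 × 1.031658 = 129.8967
Market R$133.26 > fair 129.8967: forward overpriced → cash-and-carry (borrow at r, buy the stock and collect the dividends, short the forward).
Profit at T = |F_mkt − F*| = |133.26 − 129.8967| = R$3.36 per share

R$3.36 per share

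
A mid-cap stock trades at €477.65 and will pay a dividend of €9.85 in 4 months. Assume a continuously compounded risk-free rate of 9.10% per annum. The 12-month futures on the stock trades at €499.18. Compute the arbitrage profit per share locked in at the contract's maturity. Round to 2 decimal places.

PV(dividends) I = 9.85·e^(−0.0910·4/12) = 9.5557
Fair futures F* = (S − I)·e^(rT) = (477.65 − 9.5557)·e^0.091000 = 468.0943 × 1.095269 = 512.6892
Market €499.18 < fair 512.6892: forward underpriced → reverse cash-and-carry (short the stock, invest proceeds at r, pay the dividends, go long the forward).
Profit at T = |F_mkt − F*| = |499.18 − 512.6892| = €13.51 per share

€13.51 per share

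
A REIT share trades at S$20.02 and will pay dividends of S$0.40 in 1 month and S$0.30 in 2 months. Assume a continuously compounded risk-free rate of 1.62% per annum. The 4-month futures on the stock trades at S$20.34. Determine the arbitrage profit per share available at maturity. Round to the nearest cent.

PV(dividends) I = 0.40·e^(−0.0162·1/12) + 0.30·e^(−0.0162·2/12) = 0.6987
Fair futures F* = (S − I)·e^(rT) = (20.02 − 0.6987)·e^0.005400 = 19.3213 × 1.005415 = 19.4259
Market S$20.34 > fair 19.4259: forward overpriced → cash-and-carry (borrow at r, buy the stock and collect the dividends, short the forward).
Profit at T = |F_mkt − F*| = |20.34 − 19.4259| = S$0.91 per share

S$0.91 per share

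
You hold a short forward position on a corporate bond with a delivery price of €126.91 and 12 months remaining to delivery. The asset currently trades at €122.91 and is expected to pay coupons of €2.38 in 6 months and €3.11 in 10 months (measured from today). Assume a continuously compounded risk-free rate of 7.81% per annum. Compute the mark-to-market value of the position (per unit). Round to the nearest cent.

-€0.33

PV(remaining coupons) I = 2.38·e^(−0.0781·6/12) + 3.11·e^(−0.0781·10/12) = 5.2029
Current forward F = (S − I)·e^(rT) = (122.91 − 5.2029)·e^(0.0781·12/12) = 117.7071 × 1.081231 = 127.2686
Value (long) = (F − K)·e^(−rT) = (127.2686 − 126.91) × 0.924872 = 0.3317
Short position value = −(long value) = -€0.33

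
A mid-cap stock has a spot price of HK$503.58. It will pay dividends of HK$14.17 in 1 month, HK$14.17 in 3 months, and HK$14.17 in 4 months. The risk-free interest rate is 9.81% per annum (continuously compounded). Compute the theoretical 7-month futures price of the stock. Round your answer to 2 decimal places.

PV(dividends) I = 14.17·e^(−0.0981·1/12) + 14.17·e^(−0.0981·3/12) + 14.17·e^(−0.0981·4/12)
I = 14.0546 + 13.8267 + 13.7141 = 41.5954
F = (S − I)·e^(rT) = (503.58 − 41.5954) · e^(0.0981·7/12)
= 461.9846 · e^0.057225 = 461.9846 × 1.058894 = HK$489.19

HK$489.19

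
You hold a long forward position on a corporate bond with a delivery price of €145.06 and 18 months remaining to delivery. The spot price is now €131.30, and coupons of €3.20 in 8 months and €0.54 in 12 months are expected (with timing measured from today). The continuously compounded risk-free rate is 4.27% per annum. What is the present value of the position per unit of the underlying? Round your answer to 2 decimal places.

PV(remaining coupons) I = 3.20·e^(−0.0427·8/12) + 0.54·e^(−0.0427·12/12) = 3.6276
Current forward F = (S − I)·e^(rT) = (131.30 − 3.6276)·e^(0.0427·18/12) = 127.6724 × 1.066146 = 136.1174
Value (long) = (F − K)·e^(−rT) = (136.1174 − 145.06) × 0.937958 = -8.3878
Value = -€8.39

-€8.39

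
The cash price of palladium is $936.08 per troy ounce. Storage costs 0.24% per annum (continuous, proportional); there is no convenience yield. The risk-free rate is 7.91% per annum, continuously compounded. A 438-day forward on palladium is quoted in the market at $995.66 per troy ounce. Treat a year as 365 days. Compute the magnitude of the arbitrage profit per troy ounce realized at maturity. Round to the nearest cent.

$36.59 per troy ounce

Fair forward: F* = S·e^(carry·T), with carry = (r + u) = 0.0791 + 0.0024 = 0.0815
F* = 936.08 · e^(0.0815 × 438/365) = 936.08 · e^0.097800 = 936.08 × 1.102742 = $1032.2547
Market $995.66 < fair $1032.2547: forward underpriced → reverse cash-and-carry (short spot, go long the forward).
At maturity, profit = |F_mkt − F*| = |995.66 − 1032.2547| = $36.59 per troy ounce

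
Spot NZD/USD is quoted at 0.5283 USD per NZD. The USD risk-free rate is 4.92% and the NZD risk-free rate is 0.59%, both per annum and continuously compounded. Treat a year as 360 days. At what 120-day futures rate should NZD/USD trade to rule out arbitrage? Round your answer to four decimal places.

0.5360

F = S·e^((r_USD − r_NZD)T) = 0.5283 · e^((0.0492 − 0.0059) × 120/360)
= 0.5283 · e^0.014433 = 0.5283 × 1.014538
F = 0.5360 USD per NZD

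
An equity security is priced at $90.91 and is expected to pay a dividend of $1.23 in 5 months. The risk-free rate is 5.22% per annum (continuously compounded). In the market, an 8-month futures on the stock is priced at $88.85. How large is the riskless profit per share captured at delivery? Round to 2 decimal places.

PV(dividends) I = 1.23·e^(−0.0522·5/12) = 1.2035
Fair futures F* = (S − I)·e^(rT) = (90.91 − 1.2035)·e^0.034800 = 89.7065 × 1.035413 = 92.8833
Market $88.85 < fair 92.8833: forward underpriced → reverse cash-and-carry (short the stock, invest proceeds at r, pay the dividends, go long the forward).
Profit at T = |F_mkt − F*| = |88.85 − 92.8833| = $4.03 per share

$4.03 per share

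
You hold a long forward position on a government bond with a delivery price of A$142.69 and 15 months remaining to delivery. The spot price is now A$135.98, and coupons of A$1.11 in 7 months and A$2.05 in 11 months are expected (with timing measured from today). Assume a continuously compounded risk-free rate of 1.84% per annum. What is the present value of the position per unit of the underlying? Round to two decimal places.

PV(remaining coupons) I = 1.11·e^(−0.0184·7/12) + 2.05·e^(−0.0184·11/12) = 3.1139
Current forward F = (S − I)·e^(rT) = (135.98 − 3.1139)·e^(0.0184·15/12) = 132.8661 × 1.023267 = 135.9575
Value (long) = (F − K)·e^(−rT) = (135.9575 − 142.69) × 0.977262 = -6.5794
Value = -A$6.58

-A$6.58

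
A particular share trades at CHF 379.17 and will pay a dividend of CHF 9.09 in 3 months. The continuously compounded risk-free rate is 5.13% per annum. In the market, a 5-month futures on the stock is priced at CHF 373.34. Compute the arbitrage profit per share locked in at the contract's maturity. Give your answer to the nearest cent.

CHF 4.85 per share

PV(dividends) I = 9.09·e^(−0.0513·3/12) = 8.9742
Fair futures F* = (S − I)·e^(rT) = (379.17 − 8.9742)·e^0.021375 = 370.1958 × 1.021605 = 378.1939
Market CHF 373.34 < fair 378.1939: forward underpriced → reverse cash-and-carry (short the stock, invest proceeds at r, pay the dividends, go long the forward).
Profit at T = |F_mkt − F*| = |373.34 − 378.1939| = CHF 4.85 per share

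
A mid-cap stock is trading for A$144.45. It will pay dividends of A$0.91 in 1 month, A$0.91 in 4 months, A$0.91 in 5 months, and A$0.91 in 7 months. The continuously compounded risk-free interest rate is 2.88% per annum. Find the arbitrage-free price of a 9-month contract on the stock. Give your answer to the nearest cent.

A$143.92

PV(dividends) I = 0.91·e^(−0.0288·1/12) + 0.91·e^(−0.0288·4/12) + 0.91·e^(−0.0288·5/12) + 0.91·e^(−0.0288·7/12)
I = 0.9078 + 0.9013 + 0.8991 + 0.8948 = 3.6030
F = (S − I)·e^(rT) = (144.45 − 3.6030) · e^(0.0288·9/12)
= 140.8470 · e^0.021600 = 140.8470 × 1.021835 = A$143.92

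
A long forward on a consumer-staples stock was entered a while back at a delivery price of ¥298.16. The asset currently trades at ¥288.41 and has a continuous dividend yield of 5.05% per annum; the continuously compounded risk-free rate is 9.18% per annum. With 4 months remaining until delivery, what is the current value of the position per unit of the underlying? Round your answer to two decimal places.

-¥5.58

Current fair forward for the remaining 4 months: F = S·e^((r − q)·T), (r − q) = 0.0918 − 0.0505 = 0.0413
F = 288.41 · e^(0.0413 × 4/12) = 288.41 × 1.013862 = 292.4079
Value of long forward = (F − K)·e^(−rT) = (292.4079 − 298.16) · e^(−0.0918·4/12)
= -5.7521 × 0.969863 = -5.58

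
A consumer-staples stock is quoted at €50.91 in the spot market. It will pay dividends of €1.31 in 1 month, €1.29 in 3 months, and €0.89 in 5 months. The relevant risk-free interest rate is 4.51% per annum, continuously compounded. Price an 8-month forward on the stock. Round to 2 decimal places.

€48.90

PV(dividends) I = 1.31·e^(−0.0451·1/12) + 1.29·e^(−0.0451·3/12) + 0.89·e^(−0.0451·5/12)
I = 1.3051 + 1.2755 + 0.8734 = 3.4540
F = (S − I)·e^(rT) = (50.91 − 3.4540) · e^(0.0451·8/12)
= 47.4560 · e^0.030067 = 47.4560 × 1.030524 = €48.90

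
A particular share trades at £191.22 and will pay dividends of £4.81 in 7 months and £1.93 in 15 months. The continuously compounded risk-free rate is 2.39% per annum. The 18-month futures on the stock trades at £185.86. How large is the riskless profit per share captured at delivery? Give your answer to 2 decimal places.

PV(dividends) I = 4.81·e^(−0.0239·7/12) + 1.93·e^(−0.0239·15/12) = 6.6166
Fair futures F* = (S − I)·e^(rT) = (191.22 − 6.6166)·e^0.035850 = 184.6034 × 1.036500 = 191.3414
Market £185.86 < fair 191.3414: forward underpriced → reverse cash-and-carry (short the stock, invest proceeds at r, pay the dividends, go long the forward).
Profit at T = |F_mkt − F*| = |185.86 − 191.3414| = £5.48 per share

£5.48 per share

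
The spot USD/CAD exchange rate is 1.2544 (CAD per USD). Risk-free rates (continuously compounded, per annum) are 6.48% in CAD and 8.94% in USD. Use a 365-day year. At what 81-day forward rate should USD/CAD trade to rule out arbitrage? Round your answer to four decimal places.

F = S·e^((r_CAD − r_USD)T) = 1.2544 · e^((0.0648 − 0.0894) × 81/365)
= 1.2544 · e^-0.005459 = 1.2544 × 0.994556
F = 1.2476 CAD per USD

1.2476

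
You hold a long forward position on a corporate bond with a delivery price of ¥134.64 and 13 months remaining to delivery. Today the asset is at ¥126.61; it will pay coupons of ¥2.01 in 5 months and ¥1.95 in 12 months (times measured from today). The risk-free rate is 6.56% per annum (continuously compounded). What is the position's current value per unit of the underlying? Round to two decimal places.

PV(remaining coupons) I = 2.01·e^(−0.0656·5/12) + 1.95·e^(−0.0656·12/12) = 3.7820
Current forward F = (S − I)·e^(rT) = (126.61 − 3.7820)·e^(0.0656·13/12) = 122.8280 × 1.073653 = 131.8747
Value (long) = (F − K)·e^(−rT) = (131.8747 − 134.64) × 0.931400 = -2.5756
Value = -¥2.58

-¥2.58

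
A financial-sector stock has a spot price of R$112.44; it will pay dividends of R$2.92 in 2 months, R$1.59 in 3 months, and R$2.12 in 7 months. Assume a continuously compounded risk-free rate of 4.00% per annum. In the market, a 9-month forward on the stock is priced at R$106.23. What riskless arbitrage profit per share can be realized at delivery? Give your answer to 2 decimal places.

PV(dividends) I = 2.92·e^(−0.0400·2/12) + 1.59·e^(−0.0400·3/12) + 2.12·e^(−0.0400·7/12) = 6.5459
Fair forward F* = (S − I)·e^(rT) = (112.44 − 6.5459)·e^0.030000 = 105.8941 × 1.030455 = 109.1191
Market R$106.23 < fair 109.1191: forward underpriced → reverse cash-and-carry (short the stock, invest proceeds at r, pay the dividends, go long the forward).
Profit at T = |F_mkt − F*| = |106.23 − 109.1191| = R$2.89 per share

R$2.89 per share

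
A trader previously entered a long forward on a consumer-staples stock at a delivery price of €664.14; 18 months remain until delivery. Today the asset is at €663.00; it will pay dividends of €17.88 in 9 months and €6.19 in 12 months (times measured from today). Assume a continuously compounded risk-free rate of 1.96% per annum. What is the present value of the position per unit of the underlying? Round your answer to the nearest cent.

-€5.59

PV(remaining dividends) I = 17.88·e^(−0.0196·9/12) + 6.19·e^(−0.0196·12/12) = 23.6889
Current forward F = (S − I)·e^(rT) = (663.00 − 23.6889)·e^(0.0196·18/12) = 639.3111 × 1.029836 = 658.3856
Value (long) = (F − K)·e^(−rT) = (658.3856 − 664.14) × 0.971028 = -5.5877
Value = -€5.59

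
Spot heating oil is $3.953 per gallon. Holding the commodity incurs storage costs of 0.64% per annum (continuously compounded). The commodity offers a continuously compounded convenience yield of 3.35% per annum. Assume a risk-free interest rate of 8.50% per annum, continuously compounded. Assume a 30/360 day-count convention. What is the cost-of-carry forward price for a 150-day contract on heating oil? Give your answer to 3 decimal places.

Net carry = r + u − y = 0.0850 + 0.0064 − 0.0335 = 0.0579
F = S·e^((r+u−y)T) = 3.953 · e^(0.0579 × 150/360) = 3.953 · e^0.024125
= 3.953 × 1.024418 = $4.050 per gallon

$4.050 per gallon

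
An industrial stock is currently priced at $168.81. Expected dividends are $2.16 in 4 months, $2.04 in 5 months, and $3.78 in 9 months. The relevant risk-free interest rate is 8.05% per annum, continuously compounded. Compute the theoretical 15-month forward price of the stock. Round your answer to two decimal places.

$178.24

PV(dividends) I = 2.16·e^(−0.0805·4/12) + 2.04·e^(−0.0805·5/12) + 3.78·e^(−0.0805·9/12)
I = 2.1028 + 1.9727 + 3.5585 = 7.6340
F = (S − I)·e^(rT) = (168.81 − 7.6340) · e^(0.0805·15/12)
= 161.1760 · e^0.100625 = 161.1760 × 1.105862 = $178.24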